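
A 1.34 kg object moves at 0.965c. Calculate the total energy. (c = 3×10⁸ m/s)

γ = 1/√(1 - 0.965²) = 3.8132
mc² = 1.34 × (3×10⁸)² = 1.206×10¹⁷ J
E = γmc² = 3.8132 × 1.206×10¹⁷ = 4.599×10¹⁷ J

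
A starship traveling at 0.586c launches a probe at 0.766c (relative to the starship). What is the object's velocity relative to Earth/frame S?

u = (u' + v)/(1 + u'v/c²)
Numerator: 0.766 + 0.586 = 1.352
Denominator: 1 + 0.448876 = 1.448876
u = 1.352/1.448876 = 0.9331c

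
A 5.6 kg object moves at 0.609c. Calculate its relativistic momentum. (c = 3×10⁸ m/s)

γ = 1/√(1 - 0.609²) = 1.261
v = 0.609 × 3×10⁸ = 1.827×10⁸ m/s
p = γmv = 1.261 × 5.6 × 1.827×10⁸ = 1.290×10⁹ kg·m/s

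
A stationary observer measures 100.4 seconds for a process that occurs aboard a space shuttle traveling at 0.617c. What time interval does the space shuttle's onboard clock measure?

Dilated time Δt = 100.4 seconds
γ = 1/√(1 - 0.617²) = 1.2707
Δt₀ = Δt/γ = 100.4/1.2707 = 79.01 seconds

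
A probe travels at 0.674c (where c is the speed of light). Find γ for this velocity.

v/c = 0.674, so (v/c)² = 0.454276
1 - (v/c)² = 0.545724
γ = 1/√(0.545724) = 1.354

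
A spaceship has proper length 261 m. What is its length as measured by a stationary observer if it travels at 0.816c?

Proper length L₀ = 261 m
γ = 1/√(1 - 0.816²) = 1.730
L = L₀/γ = 261/1.730 = 150.9 m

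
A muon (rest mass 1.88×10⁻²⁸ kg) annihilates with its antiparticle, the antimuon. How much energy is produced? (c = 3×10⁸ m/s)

Both particles have the same rest mass, so total mass = 2m
E = 2m·c² = 2 × 1.88×10⁻²⁸ × (3×10⁸)²
= 2 × 1.88×10⁻²⁸ × 9×10¹⁶
= 3.384×10⁻¹¹ J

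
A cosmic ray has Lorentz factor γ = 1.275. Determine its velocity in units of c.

From γ = 1/√(1 - v²/c²):
1/γ² = 1/1.275² = 0.6151
v²/c² = 1 - 0.6151 = 0.3849
v/c = √(0.3849) = 0.6204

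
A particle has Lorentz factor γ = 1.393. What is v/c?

From γ = 1/√(1 - v²/c²):
1/γ² = 1/1.393² = 0.5153
v²/c² = 1 - 0.5153 = 0.4847
v/c = √(0.4847) = 0.6962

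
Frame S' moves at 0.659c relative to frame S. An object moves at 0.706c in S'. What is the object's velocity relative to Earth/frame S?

u = (u' + v)/(1 + u'v/c²)
Numerator: 0.706 + 0.659 = 1.365
Denominator: 1 + 0.465254 = 1.465254
u = 1.365/1.465254 = 0.9316c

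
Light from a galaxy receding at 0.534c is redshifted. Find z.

β = 0.534
(1+β)/(1-β) = 1.534/0.466 = 3.2918
√(3.2918) = 1.8143
z = 1.8143 - 1 = 0.8143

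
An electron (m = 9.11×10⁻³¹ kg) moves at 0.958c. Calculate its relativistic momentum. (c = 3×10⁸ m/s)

γ = 1/√(1 - 0.958²) = 3.487
v = 0.958 × 3×10⁸ = 2.874×10⁸ m/s
p = γmv = 3.487 × 9.11×10⁻³¹ × 2.874×10⁸ = 9.130×10⁻²² kg·m/s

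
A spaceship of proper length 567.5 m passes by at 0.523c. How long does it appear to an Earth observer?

Proper length L₀ = 567.5 m
γ = 1/√(1 - 0.523²) = 1.1733
L = L₀/γ = 567.5/1.1733 = 483.7 m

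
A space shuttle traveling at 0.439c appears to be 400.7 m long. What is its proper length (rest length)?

Contracted length L = 400.7 m
γ = 1/√(1 - 0.439²) = 1.113
L₀ = γL = 1.113 × 400.7 = 446.0 m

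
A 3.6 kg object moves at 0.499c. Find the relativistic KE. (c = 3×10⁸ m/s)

γ = 1/√(1 - 0.499²) = 1.15393
γ - 1 = 0.15393
KE = (γ-1)mc² = 0.15393 × 3.6 × (3×10⁸)² = 4.987×10¹⁶ J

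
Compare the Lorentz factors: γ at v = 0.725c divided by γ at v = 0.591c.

γ₁ = 1/√(1 - 0.725²) = 1.452
γ₂ = 1/√(1 - 0.591²) = 1.240
γ₁/γ₂ = 1.452/1.240 = 1.171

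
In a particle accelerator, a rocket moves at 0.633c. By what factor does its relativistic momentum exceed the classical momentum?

p_rel = γmv, p_class = mv
Ratio = γ = 1/√(1 - 0.633²)
= 1/√(0.599311) = 1.292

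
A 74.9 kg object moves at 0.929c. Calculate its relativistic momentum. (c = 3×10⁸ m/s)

γ = 1/√(1 - 0.929²) = 2.7021
v = 0.929 × 3×10⁸ = 2.787×10⁸ m/s
p = γmv = 2.7021 × 74.9 × 2.787×10⁸ = 5.641×10¹⁰ kg·m/s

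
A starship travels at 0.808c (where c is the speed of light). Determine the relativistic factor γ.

v/c = 0.808, so (v/c)² = 0.652864
1 - (v/c)² = 0.347136
γ = 1/√(0.347136) = 1.697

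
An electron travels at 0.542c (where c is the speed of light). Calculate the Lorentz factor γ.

v/c = 0.542, so (v/c)² = 0.293764
1 - (v/c)² = 0.706236
γ = 1/√(0.706236) = 1.190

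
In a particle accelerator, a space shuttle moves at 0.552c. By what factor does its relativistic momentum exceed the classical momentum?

p_rel = γmv, p_class = mv
Ratio = γ = 1/√(1 - 0.552²)
= 1/√(0.695296) = 1.199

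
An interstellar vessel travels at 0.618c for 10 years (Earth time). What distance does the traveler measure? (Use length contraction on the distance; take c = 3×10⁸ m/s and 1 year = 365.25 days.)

Earth distance: d = v × t = 0.618c × 10 yr = 5.851×10¹⁶ m
γ = 1.272
d' = d/γ = 5.851×10¹⁶/1.272 = 4.600×10¹⁶ m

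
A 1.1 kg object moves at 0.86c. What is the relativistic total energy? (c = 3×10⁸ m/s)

γ = 1/√(1 - 0.86²) = 1.960
mc² = 1.1 × (3×10⁸)² = 9.900×10¹⁶ J
E = γmc² = 1.960 × 9.900×10¹⁶ = 1.940×10¹⁷ J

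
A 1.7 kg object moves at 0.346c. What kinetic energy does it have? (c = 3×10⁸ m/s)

γ = 1/√(1 - 0.346²) = 1.06583
γ - 1 = 0.06583
KE = (γ-1)mc² = 0.06583 × 1.7 × (3×10⁸)² = 1.007×10¹⁶ J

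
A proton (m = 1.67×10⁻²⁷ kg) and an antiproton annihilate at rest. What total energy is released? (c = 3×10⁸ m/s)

Both particles have the same rest mass, so total mass = 2m
E = 2m·c² = 2 × 1.67×10⁻²⁷ × (3×10⁸)²
= 2 × 1.67×10⁻²⁷ × 9×10¹⁶
= 3.006×10⁻¹⁰ J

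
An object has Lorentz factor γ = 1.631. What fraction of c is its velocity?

From γ = 1/√(1 - v²/c²):
1/γ² = 1/1.631² = 0.3759
v²/c² = 1 - 0.3759 = 0.6241
v/c = √(0.6241) = 0.7900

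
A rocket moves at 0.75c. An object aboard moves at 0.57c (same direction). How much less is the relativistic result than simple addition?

Classical: u' + v = 0.57 + 0.75 = 1.32c
Relativistic: u = (0.57 + 0.75)/(1 + 0.4275) = 1.32/1.4275 = 0.9247c
Difference: 1.32 - 0.9247 = 0.3953c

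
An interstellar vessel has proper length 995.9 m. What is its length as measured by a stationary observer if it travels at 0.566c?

Proper length L₀ = 995.9 m
γ = 1/√(1 - 0.566²) = 1.213
L = L₀/γ = 995.9/1.213 = 821.0 m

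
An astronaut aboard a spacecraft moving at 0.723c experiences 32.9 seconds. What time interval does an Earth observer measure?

Proper time Δt₀ = 32.9 seconds
γ = 1/√(1 - 0.723²) = 1.4475
Δt = γΔt₀ = 1.4475 × 32.9 = 47.62 seconds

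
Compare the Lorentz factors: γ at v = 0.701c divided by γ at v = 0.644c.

γ₁ = 1/√(1 - 0.701²) = 1.402
γ₂ = 1/√(1 - 0.644²) = 1.307
γ₁/γ₂ = 1.402/1.307 = 1.073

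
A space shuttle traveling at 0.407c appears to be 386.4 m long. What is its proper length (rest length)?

Contracted length L = 386.4 m
γ = 1/√(1 - 0.407²) = 1.0948
L₀ = γL = 1.0948 × 386.4 = 423.0 m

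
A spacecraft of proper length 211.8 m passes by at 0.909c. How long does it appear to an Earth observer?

Proper length L₀ = 211.8 m
γ = 1/√(1 - 0.909²) = 2.3993
L = L₀/γ = 211.8/2.3993 = 88.28 m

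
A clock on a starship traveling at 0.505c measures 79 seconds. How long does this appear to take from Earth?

Proper time Δt₀ = 79 seconds
γ = 1/√(1 - 0.505²) = 1.1586
Δt = γΔt₀ = 1.1586 × 79 = 91.53 seconds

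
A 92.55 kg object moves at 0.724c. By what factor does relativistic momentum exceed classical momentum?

p_rel = γmv, p_class = mv
Ratio = γ = 1/√(1 - 0.724²) = 1.450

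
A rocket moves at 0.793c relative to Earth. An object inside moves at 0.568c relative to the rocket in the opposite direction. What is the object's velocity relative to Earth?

Object's velocity in rocket frame is u' = -0.568c
u = (u' + v)/(1 + u'v/c²) = (v - 0.568)/(1 - 0.568·v/c²)
Numerator: 0.793 - 0.568 = 0.225
Denominator: 1 - 0.450424 = 0.549576
u = 0.225/0.549576 = 0.4094c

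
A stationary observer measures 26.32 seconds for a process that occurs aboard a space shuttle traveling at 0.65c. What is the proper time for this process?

Dilated time Δt = 26.32 seconds
γ = 1/√(1 - 0.65²) = 1.316
Δt₀ = Δt/γ = 26.32/1.316 = 20.00 seconds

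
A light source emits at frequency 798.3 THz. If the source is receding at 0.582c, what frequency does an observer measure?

β = v/c = 0.582
(1-β)/(1+β) = 0.418/1.582 = 0.2642
Doppler factor = √(0.2642) = 0.5140
f_obs = 798.3 × 0.5140 = 410.3 THz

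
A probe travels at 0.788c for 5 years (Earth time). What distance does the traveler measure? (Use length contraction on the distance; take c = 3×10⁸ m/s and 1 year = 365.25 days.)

Earth distance: d = v × t = 0.788c × 5 yr = 3.730×10¹⁶ m
γ = 1.624
d' = d/γ = 3.730×10¹⁶/1.624 = 2.297×10¹⁶ m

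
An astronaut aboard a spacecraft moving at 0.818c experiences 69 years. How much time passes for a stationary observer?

Proper time Δt₀ = 69 years
γ = 1/√(1 - 0.818²) = 1.7385
Δt = γΔt₀ = 1.7385 × 69 = 120.0 years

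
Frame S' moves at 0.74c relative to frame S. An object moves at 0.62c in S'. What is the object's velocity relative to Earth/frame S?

u = (u' + v)/(1 + u'v/c²)
Numerator: 0.62 + 0.74 = 1.36
Denominator: 1 + 0.4588 = 1.4588
u = 1.36/1.4588 = 0.9323c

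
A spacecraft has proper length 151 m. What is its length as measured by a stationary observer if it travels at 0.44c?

Proper length L₀ = 151 m
γ = 1/√(1 - 0.44²) = 1.1136
L = L₀/γ = 151/1.1136 = 135.6 m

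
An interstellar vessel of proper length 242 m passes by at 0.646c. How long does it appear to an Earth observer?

Proper length L₀ = 242 m
γ = 1/√(1 - 0.646²) = 1.310
L = L₀/γ = 242/1.310 = 184.7 m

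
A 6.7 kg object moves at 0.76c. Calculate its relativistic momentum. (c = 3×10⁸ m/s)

γ = 1/√(1 - 0.76²) = 1.5386
v = 0.76 × 3×10⁸ = 2.280×10⁸ m/s
p = γmv = 1.5386 × 6.7 × 2.280×10⁸ = 2.350×10⁹ kg·m/s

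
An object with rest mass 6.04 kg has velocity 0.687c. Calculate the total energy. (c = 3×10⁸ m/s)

γ = 1/√(1 - 0.687²) = 1.3762
mc² = 6.04 × (3×10⁸)² = 5.436×10¹⁷ J
E = γmc² = 1.3762 × 5.436×10¹⁷ = 7.481×10¹⁷ J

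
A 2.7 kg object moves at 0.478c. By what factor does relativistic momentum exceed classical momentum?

p_rel = γmv, p_class = mv
Ratio = γ = 1/√(1 - 0.478²) = 1.138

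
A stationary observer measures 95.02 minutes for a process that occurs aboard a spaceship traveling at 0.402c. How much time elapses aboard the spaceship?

Dilated time Δt = 95.02 minutes
γ = 1/√(1 - 0.402²) = 1.09213
Δt₀ = Δt/γ = 95.02/1.09213 = 87.00 minutes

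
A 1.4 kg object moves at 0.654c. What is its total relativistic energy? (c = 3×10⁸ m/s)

γ = 1/√(1 - 0.654²) = 1.322
mc² = 1.4 × (3×10⁸)² = 1.260×10¹⁷ J
E = γmc² = 1.322 × 1.260×10¹⁷ = 1.666×10¹⁷ J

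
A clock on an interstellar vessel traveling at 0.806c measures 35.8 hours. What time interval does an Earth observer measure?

Proper time Δt₀ = 35.8 hours
γ = 1/√(1 - 0.806²) = 1.6894
Δt = γΔt₀ = 1.6894 × 35.8 = 60.48 hours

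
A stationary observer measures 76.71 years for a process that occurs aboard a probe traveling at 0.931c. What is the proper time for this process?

Dilated time Δt = 76.71 years
γ = 1/√(1 - 0.931²) = 2.740
Δt₀ = Δt/γ = 76.71/2.740 = 28.00 years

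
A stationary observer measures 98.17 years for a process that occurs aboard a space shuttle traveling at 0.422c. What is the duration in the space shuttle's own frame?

Dilated time Δt = 98.17 years
γ = 1/√(1 - 0.422²) = 1.103
Δt₀ = Δt/γ = 98.17/1.103 = 89.00 years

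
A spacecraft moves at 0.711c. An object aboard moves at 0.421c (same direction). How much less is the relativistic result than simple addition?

Classical: u' + v = 0.421 + 0.711 = 1.132c
Relativistic: u = (0.421 + 0.711)/(1 + 0.299331) = 1.132/1.299331 = 0.8712c
Difference: 1.132 - 0.8712 = 0.2608c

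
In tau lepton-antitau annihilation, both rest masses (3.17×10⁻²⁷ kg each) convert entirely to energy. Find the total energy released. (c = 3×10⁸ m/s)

Both particles have the same rest mass, so total mass = 2m
E = 2m·c² = 2 × 3.17×10⁻²⁷ × (3×10⁸)²
= 2 × 3.17×10⁻²⁷ × 9×10¹⁶
= 5.706×10⁻¹⁰ J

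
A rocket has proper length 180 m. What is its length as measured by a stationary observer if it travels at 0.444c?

Proper length L₀ = 180 m
γ = 1/√(1 - 0.444²) = 1.116
L = L₀/γ = 180/1.116 = 161.3 m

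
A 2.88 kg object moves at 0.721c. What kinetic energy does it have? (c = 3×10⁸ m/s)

γ = 1/√(1 - 0.721²) = 1.4431
γ - 1 = 0.4431
KE = (γ-1)mc² = 0.4431 × 2.88 × (3×10⁸)² = 1.149×10¹⁷ J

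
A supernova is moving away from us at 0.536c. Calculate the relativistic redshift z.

β = 0.536
(1+β)/(1-β) = 1.536/0.464 = 3.3103
√(3.3103) = 1.8194
z = 1.8194 - 1 = 0.8194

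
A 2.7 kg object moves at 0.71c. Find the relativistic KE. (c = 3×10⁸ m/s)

γ = 1/√(1 - 0.71²) = 1.420
γ - 1 = 0.4200
KE = (γ-1)mc² = 0.4200 × 2.7 × (3×10⁸)² = 1.021×10¹⁷ J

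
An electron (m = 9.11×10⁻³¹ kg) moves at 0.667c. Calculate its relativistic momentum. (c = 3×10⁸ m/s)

γ = 1/√(1 - 0.667²) = 1.3422
v = 0.667 × 3×10⁸ = 2.001×10⁸ m/s
p = γmv = 1.3422 × 9.11×10⁻³¹ × 2.001×10⁸ = 2.447×10⁻²² kg·m/s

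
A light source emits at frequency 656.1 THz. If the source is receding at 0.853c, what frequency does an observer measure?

β = v/c = 0.853
(1-β)/(1+β) = 0.147/1.853 = 0.07933
Doppler factor = √(0.07933) = 0.2817
f_obs = 656.1 × 0.2817 = 184.8 THz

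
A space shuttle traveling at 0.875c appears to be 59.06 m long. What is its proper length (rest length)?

Contracted length L = 59.06 m
γ = 1/√(1 - 0.875²) = 2.066
L₀ = γL = 2.066 × 59.06 = 122.0 m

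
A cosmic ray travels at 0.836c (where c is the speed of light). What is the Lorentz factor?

v/c = 0.836, so (v/c)² = 0.698896
1 - (v/c)² = 0.301104
γ = 1/√(0.301104) = 1.822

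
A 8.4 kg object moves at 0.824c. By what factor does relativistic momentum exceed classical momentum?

p_rel = γmv, p_class = mv
Ratio = γ = 1/√(1 - 0.824²) = 1.765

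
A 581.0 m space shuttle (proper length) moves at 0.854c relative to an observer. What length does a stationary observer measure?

Proper length L₀ = 581.0 m
γ = 1/√(1 - 0.854²) = 1.922
L = L₀/γ = 581.0/1.922 = 302.3 m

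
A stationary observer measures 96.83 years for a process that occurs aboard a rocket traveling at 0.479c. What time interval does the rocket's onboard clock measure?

Dilated time Δt = 96.83 years
γ = 1/√(1 - 0.479²) = 1.1392
Δt₀ = Δt/γ = 96.83/1.1392 = 85.00 years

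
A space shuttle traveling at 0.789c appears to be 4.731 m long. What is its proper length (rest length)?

Contracted length L = 4.731 m
γ = 1/√(1 - 0.789²) = 1.6276
L₀ = γL = 1.6276 × 4.731 = 7.700 m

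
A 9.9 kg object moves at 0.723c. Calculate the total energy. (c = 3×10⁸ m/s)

γ = 1/√(1 - 0.723²) = 1.4475
mc² = 9.9 × (3×10⁸)² = 8.910×10¹⁷ J
E = γmc² = 1.4475 × 8.910×10¹⁷ = 1.290×10¹⁸ J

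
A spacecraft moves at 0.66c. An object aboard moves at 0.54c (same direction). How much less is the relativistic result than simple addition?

Classical: u' + v = 0.54 + 0.66 = 1.2c
Relativistic: u = (0.54 + 0.66)/(1 + 0.3564) = 1.2/1.3564 = 0.8847c
Difference: 1.2 - 0.8847 = 0.3153c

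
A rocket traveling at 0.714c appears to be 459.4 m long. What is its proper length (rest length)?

Contracted length L = 459.4 m
γ = 1/√(1 - 0.714²) = 1.42827
L₀ = γL = 1.42827 × 459.4 = 656.1 m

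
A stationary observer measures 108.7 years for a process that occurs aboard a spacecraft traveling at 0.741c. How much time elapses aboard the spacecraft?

Dilated time Δt = 108.7 years
γ = 1/√(1 - 0.741²) = 1.4892
Δt₀ = Δt/γ = 108.7/1.4892 = 72.99 years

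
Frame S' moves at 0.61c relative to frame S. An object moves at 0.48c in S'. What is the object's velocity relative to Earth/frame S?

u = (u' + v)/(1 + u'v/c²)
Numerator: 0.48 + 0.61 = 1.09
Denominator: 1 + 0.2928 = 1.2928
u = 1.09/1.2928 = 0.8431c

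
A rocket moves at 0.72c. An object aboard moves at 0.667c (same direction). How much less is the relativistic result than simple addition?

Classical: u' + v = 0.667 + 0.72 = 1.387c
Relativistic: u = (0.667 + 0.72)/(1 + 0.48024) = 1.387/1.48024 = 0.9370c
Difference: 1.387 - 0.9370 = 0.4500c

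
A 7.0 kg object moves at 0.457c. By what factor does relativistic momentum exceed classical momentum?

p_rel = γmv, p_class = mv
Ratio = γ = 1/√(1 - 0.457²) = 1.124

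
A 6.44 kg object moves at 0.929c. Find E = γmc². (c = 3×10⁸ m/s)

γ = 1/√(1 - 0.929²) = 2.702
mc² = 6.44 × (3×10⁸)² = 5.796×10¹⁷ J
E = γmc² = 2.702 × 5.796×10¹⁷ = 1.566×10¹⁸ J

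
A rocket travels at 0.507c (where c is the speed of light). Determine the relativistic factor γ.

v/c = 0.507, so (v/c)² = 0.257049
1 - (v/c)² = 0.742951
γ = 1/√(0.742951) = 1.160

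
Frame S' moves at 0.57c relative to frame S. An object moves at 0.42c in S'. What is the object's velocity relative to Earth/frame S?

u = (u' + v)/(1 + u'v/c²)
Numerator: 0.42 + 0.57 = 0.99
Denominator: 1 + 0.2394 = 1.2394
u = 0.99/1.2394 = 0.7988c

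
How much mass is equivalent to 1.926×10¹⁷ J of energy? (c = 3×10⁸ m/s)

From E = mc², we get m = E/c²
c² = (3×10⁸)² = 9×10¹⁶ m²/s²
m = 1.926×10¹⁷ / 9×10¹⁶ = 2.140 kg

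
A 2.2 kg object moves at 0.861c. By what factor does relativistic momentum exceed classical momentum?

p_rel = γmv, p_class = mv
Ratio = γ = 1/√(1 - 0.861²) = 1.966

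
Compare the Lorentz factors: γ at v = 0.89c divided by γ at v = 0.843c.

γ₁ = 1/√(1 - 0.89²) = 2.193
γ₂ = 1/√(1 - 0.843²) = 1.859
γ₁/γ₂ = 2.193/1.859 = 1.180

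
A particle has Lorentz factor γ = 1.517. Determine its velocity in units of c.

From γ = 1/√(1 - v²/c²):
1/γ² = 1/1.517² = 0.4345
v²/c² = 1 - 0.4345 = 0.5655
v/c = √(0.5655) = 0.7520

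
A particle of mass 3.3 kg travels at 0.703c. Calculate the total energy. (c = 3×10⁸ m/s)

γ = 1/√(1 - 0.703²) = 1.406
mc² = 3.3 × (3×10⁸)² = 2.970×10¹⁷ J
E = γmc² = 1.406 × 2.970×10¹⁷ = 4.176×10¹⁷ J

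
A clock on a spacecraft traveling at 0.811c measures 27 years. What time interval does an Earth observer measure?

Proper time Δt₀ = 27 years
γ = 1/√(1 - 0.811²) = 1.7093
Δt = γΔt₀ = 1.7093 × 27 = 46.15 years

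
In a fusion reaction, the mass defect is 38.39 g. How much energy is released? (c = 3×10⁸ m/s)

Convert mass defect: Δm = 38.39 g = 0.03839 kg
E = Δm·c² = 0.03839 × (3×10⁸)²
= 0.03839 × 9×10¹⁶ = 3.455×10¹⁵ J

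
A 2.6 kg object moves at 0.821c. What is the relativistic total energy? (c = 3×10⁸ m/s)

γ = 1/√(1 - 0.821²) = 1.7515
mc² = 2.6 × (3×10⁸)² = 2.340×10¹⁷ J
E = γmc² = 1.7515 × 2.340×10¹⁷ = 4.099×10¹⁷ J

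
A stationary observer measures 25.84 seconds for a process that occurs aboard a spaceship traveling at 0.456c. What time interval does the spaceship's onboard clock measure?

Dilated time Δt = 25.84 seconds
γ = 1/√(1 - 0.456²) = 1.1236
Δt₀ = Δt/γ = 25.84/1.1236 = 23.00 seconds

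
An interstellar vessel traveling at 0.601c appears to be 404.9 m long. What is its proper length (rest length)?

Contracted length L = 404.9 m
γ = 1/√(1 - 0.601²) = 1.2512
L₀ = γL = 1.2512 × 404.9 = 506.6 m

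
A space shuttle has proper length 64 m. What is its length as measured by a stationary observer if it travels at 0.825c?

Proper length L₀ = 64 m
γ = 1/√(1 - 0.825²) = 1.7695
L = L₀/γ = 64/1.7695 = 36.17 m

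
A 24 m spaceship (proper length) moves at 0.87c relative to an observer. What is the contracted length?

Proper length L₀ = 24 m
γ = 1/√(1 - 0.87²) = 2.028
L = L₀/γ = 24/2.028 = 11.83 m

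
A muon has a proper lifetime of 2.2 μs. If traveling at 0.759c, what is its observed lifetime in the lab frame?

Proper lifetime τ₀ = 2.2 μs
γ = 1/√(1 - 0.759²) = 1.536
τ = γτ₀ = 1.536 × 2.2 μs = 3.379 μs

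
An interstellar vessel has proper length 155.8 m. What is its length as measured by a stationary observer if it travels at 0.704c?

Proper length L₀ = 155.8 m
γ = 1/√(1 - 0.704²) = 1.4081
L = L₀/γ = 155.8/1.4081 = 110.6 m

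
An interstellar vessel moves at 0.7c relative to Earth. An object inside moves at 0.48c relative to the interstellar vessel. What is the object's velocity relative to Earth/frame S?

u = (u' + v)/(1 + u'v/c²)
Numerator: 0.48 + 0.7 = 1.18
Denominator: 1 + 0.336 = 1.336
u = 1.18/1.336 = 0.8832c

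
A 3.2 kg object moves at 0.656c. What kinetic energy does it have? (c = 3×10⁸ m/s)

γ = 1/√(1 - 0.656²) = 1.32492
γ - 1 = 0.32492
KE = (γ-1)mc² = 0.32492 × 3.2 × (3×10⁸)² = 9.358×10¹⁶ J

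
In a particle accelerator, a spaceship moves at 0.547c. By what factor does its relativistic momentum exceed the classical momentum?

p_rel = γmv, p_class = mv
Ratio = γ = 1/√(1 - 0.547²)
= 1/√(0.700791) = 1.195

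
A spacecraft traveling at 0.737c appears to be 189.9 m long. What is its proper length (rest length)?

Contracted length L = 189.9 m
γ = 1/√(1 - 0.737²) = 1.4795
L₀ = γL = 1.4795 × 189.9 = 281.0 m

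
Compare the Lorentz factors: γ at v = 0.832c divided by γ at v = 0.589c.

γ₁ = 1/√(1 - 0.832²) = 1.8025
γ₂ = 1/√(1 - 0.589²) = 1.2374
γ₁/γ₂ = 1.8025/1.2374 = 1.457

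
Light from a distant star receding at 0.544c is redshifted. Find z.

β = 0.544
(1+β)/(1-β) = 1.544/0.456 = 3.386
√(3.386) = 1.8401
z = 1.8401 - 1 = 0.8401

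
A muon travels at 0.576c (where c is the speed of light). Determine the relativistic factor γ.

v/c = 0.576, so (v/c)² = 0.331776
1 - (v/c)² = 0.668224
γ = 1/√(0.668224) = 1.223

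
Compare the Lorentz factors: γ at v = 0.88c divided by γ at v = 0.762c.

γ₁ = 1/√(1 - 0.88²) = 2.105
γ₂ = 1/√(1 - 0.762²) = 1.544
γ₁/γ₂ = 2.105/1.544 = 1.363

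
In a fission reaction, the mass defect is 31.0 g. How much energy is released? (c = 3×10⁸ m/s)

Convert mass defect: Δm = 31.0 g = 0.031 kg
E = Δm·c² = 0.031 × (3×10⁸)²
= 0.031 × 9×10¹⁶ = 2.790×10¹⁵ J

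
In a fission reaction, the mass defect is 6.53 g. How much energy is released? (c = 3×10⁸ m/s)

Convert mass defect: Δm = 6.53 g = 0.00653 kg
E = Δm·c² = 0.00653 × (3×10⁸)²
= 0.00653 × 9×10¹⁶ = 5.877×10¹⁴ J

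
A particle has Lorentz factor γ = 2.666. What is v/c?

From γ = 1/√(1 - v²/c²):
1/γ² = 1/2.666² = 0.1407
v²/c² = 1 - 0.1407 = 0.8593
v/c = √(0.8593) = 0.9270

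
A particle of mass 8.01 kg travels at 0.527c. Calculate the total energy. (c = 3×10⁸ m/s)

γ = 1/√(1 - 0.527²) = 1.1767
mc² = 8.01 × (3×10⁸)² = 7.209×10¹⁷ J
E = γmc² = 1.1767 × 7.209×10¹⁷ = 8.483×10¹⁷ J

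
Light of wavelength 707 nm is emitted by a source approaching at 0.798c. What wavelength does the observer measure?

β = 0.798
Wavelength Doppler factor = √(0.202/1.798) = √(0.11235) = 0.3352
λ_obs = 707 × 0.3352 = 237.0 nm (blueshift)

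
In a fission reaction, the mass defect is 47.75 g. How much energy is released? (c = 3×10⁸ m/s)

Convert mass defect: Δm = 47.75 g = 0.04775 kg
E = Δm·c² = 0.04775 × (3×10⁸)²
= 0.04775 × 9×10¹⁶ = 4.298×10¹⁵ J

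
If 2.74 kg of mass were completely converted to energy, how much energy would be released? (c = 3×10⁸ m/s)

Using E = mc²:
c² = (3×10⁸)² = 9×10¹⁶ m²/s²
E = 2.74 × 9×10¹⁶ = 2.466×10¹⁷ J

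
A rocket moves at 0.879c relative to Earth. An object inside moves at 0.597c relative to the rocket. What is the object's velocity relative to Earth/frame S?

u = (u' + v)/(1 + u'v/c²)
Numerator: 0.597 + 0.879 = 1.476
Denominator: 1 + 0.524763 = 1.524763
u = 1.476/1.524763 = 0.9680c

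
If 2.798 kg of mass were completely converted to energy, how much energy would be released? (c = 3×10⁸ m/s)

Using E = mc²:
c² = (3×10⁸)² = 9×10¹⁶ m²/s²
E = 2.798 × 9×10¹⁶ = 2.518×10¹⁷ J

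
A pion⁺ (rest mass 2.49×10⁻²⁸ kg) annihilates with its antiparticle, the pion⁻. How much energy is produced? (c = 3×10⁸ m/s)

Both particles have the same rest mass, so total mass = 2m
E = 2m·c² = 2 × 2.49×10⁻²⁸ × (3×10⁸)²
= 2 × 2.49×10⁻²⁸ × 9×10¹⁶
= 4.482×10⁻¹¹ J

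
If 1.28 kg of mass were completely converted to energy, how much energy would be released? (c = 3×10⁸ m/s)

Using E = mc²:
c² = (3×10⁸)² = 9×10¹⁶ m²/s²
E = 1.28 × 9×10¹⁶ = 1.152×10¹⁷ J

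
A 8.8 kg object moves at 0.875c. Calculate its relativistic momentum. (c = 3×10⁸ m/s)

γ = 1/√(1 - 0.875²) = 2.066
v = 0.875 × 3×10⁸ = 2.625×10⁸ m/s
p = γmv = 2.066 × 8.8 × 2.625×10⁸ = 4.772×10⁹ kg·m/s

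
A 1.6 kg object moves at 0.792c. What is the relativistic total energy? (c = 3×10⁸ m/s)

γ = 1/√(1 - 0.792²) = 1.638
mc² = 1.6 × (3×10⁸)² = 1.440×10¹⁷ J
E = γmc² = 1.638 × 1.440×10¹⁷ = 2.359×10¹⁷ J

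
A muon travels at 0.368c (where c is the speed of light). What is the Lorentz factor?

v/c = 0.368, so (v/c)² = 0.135424
1 - (v/c)² = 0.864576
γ = 1/√(0.864576) = 1.075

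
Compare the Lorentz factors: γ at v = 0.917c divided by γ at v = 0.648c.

γ₁ = 1/√(1 - 0.917²) = 2.507
γ₂ = 1/√(1 - 0.648²) = 1.313
γ₁/γ₂ = 2.507/1.313 = 1.909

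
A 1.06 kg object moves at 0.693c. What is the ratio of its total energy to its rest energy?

E = γmc², E₀ = mc²
E/E₀ = γ = 1/√(1 - 0.693²) = 1.387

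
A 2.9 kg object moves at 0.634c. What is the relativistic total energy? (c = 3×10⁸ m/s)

γ = 1/√(1 - 0.634²) = 1.293
mc² = 2.9 × (3×10⁸)² = 2.610×10¹⁷ J
E = γmc² = 1.293 × 2.610×10¹⁷ = 3.375×10¹⁷ J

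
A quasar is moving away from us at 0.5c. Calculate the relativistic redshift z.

β = 0.5
(1+β)/(1-β) = 1.5/0.5 = 3.000
√(3.000) = 1.7321
z = 1.7321 - 1 = 0.7321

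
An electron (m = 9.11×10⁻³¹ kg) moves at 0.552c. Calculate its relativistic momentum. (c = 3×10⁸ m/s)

γ = 1/√(1 - 0.552²) = 1.199
v = 0.552 × 3×10⁸ = 1.656×10⁸ m/s
p = γmv = 1.199 × 9.11×10⁻³¹ × 1.656×10⁸ = 1.809×10⁻²² kg·m/s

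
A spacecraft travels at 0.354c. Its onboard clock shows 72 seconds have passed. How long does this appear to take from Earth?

Proper time Δt₀ = 72 seconds
γ = 1/√(1 - 0.354²) = 1.06924
Δt = γΔt₀ = 1.06924 × 72 = 76.99 seconds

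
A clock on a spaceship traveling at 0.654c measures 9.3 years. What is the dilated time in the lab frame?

Proper time Δt₀ = 9.3 years
γ = 1/√(1 - 0.654²) = 1.322
Δt = γΔt₀ = 1.322 × 9.3 = 12.29 years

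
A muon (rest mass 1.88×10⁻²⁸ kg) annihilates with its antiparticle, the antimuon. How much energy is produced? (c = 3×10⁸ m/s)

Both particles have the same rest mass, so total mass = 2m
E = 2m·c² = 2 × 1.88×10⁻²⁸ × (3×10⁸)²
= 2 × 1.88×10⁻²⁸ × 9×10¹⁶
= 3.384×10⁻¹¹ J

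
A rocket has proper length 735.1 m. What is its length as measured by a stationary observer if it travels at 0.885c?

Proper length L₀ = 735.1 m
γ = 1/√(1 - 0.885²) = 2.1478
L = L₀/γ = 735.1/2.1478 = 342.3 m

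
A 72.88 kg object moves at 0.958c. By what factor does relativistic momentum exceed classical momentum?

p_rel = γmv, p_class = mv
Ratio = γ = 1/√(1 - 0.958²) = 3.487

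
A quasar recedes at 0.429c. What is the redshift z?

β = 0.429
(1+β)/(1-β) = 1.429/0.571 = 2.503
√(2.503) = 1.582
z = 1.582 - 1 = 0.5820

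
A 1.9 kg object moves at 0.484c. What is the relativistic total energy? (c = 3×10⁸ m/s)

γ = 1/√(1 - 0.484²) = 1.1428
mc² = 1.9 × (3×10⁸)² = 1.710×10¹⁷ J
E = γmc² = 1.1428 × 1.710×10¹⁷ = 1.954×10¹⁷ J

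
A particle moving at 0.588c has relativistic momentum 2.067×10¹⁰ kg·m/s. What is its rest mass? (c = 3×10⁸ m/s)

γ = 1/√(1 - 0.588²) = 1.2363
v = 0.588 × 3×10⁸ = 1.764×10⁸ m/s
m = p/(γv) = 2.067×10¹⁰/(1.2363 × 1.764×10⁸) = 94.78 kg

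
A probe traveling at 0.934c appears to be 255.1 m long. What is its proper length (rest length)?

Contracted length L = 255.1 m
γ = 1/√(1 - 0.934²) = 2.799
L₀ = γL = 2.799 × 255.1 = 714.0 m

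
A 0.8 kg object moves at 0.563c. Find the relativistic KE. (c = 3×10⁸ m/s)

γ = 1/√(1 - 0.563²) = 1.210
γ - 1 = 0.2100
KE = (γ-1)mc² = 0.2100 × 0.8 × (3×10⁸)² = 1.512×10¹⁶ J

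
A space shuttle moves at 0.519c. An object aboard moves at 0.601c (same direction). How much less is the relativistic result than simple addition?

Classical: u' + v = 0.601 + 0.519 = 1.12c
Relativistic: u = (0.601 + 0.519)/(1 + 0.311919) = 1.12/1.311919 = 0.8537c
Difference: 1.12 - 0.8537 = 0.2663c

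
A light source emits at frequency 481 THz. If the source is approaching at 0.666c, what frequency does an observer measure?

β = v/c = 0.666
(1+β)/(1-β) = 1.666/0.334 = 4.988
Doppler factor = √(4.988) = 2.233
f_obs = 481 × 2.233 = 1074 THz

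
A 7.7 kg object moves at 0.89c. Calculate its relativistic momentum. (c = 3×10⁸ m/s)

γ = 1/√(1 - 0.89²) = 2.193
v = 0.89 × 3×10⁸ = 2.670×10⁸ m/s
p = γmv = 2.193 × 7.7 × 2.670×10⁸ = 4.509×10⁹ kg·m/s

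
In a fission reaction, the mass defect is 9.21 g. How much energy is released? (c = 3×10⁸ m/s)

Convert mass defect: Δm = 9.21 g = 0.00921 kg
E = Δm·c² = 0.00921 × (3×10⁸)²
= 0.00921 × 9×10¹⁶ = 8.289×10¹⁴ J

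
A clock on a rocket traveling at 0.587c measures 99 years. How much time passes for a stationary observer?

Proper time Δt₀ = 99 years
γ = 1/√(1 - 0.587²) = 1.235
Δt = γΔt₀ = 1.235 × 99 = 122.3 years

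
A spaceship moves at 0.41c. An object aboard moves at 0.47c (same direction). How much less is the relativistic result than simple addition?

Classical: u' + v = 0.47 + 0.41 = 0.88c
Relativistic: u = (0.47 + 0.41)/(1 + 0.1927) = 0.88/1.1927 = 0.7378c
Difference: 0.88 - 0.7378 = 0.1422c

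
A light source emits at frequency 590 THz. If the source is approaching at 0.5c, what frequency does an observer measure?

β = v/c = 0.5
(1+β)/(1-β) = 1.5/0.5 = 3.000
Doppler factor = √(3.000) = 1.732
f_obs = 590 × 1.732 = 1022 THz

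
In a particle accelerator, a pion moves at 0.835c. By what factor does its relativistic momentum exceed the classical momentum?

p_rel = γmv, p_class = mv
Ratio = γ = 1/√(1 - 0.835²)
= 1/√(0.302775) = 1.817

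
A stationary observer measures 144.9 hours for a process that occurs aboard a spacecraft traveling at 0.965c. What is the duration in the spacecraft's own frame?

Dilated time Δt = 144.9 hours
γ = 1/√(1 - 0.965²) = 3.813
Δt₀ = Δt/γ = 144.9/3.813 = 38.00 hours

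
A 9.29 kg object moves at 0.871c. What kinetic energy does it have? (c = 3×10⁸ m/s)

γ = 1/√(1 - 0.871²) = 2.0355
γ - 1 = 1.0355
KE = (γ-1)mc² = 1.0355 × 9.29 × (3×10⁸)² = 8.658×10¹⁷ J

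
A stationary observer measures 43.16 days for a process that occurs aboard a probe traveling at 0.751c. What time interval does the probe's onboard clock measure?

Dilated time Δt = 43.16 days
γ = 1/√(1 - 0.751²) = 1.5145
Δt₀ = Δt/γ = 43.16/1.5145 = 28.50 days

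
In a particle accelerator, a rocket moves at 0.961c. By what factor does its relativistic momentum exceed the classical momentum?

p_rel = γmv, p_class = mv
Ratio = γ = 1/√(1 - 0.961²)
= 1/√(0.076479) = 3.616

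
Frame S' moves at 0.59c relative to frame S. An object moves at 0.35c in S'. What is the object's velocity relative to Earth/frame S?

u = (u' + v)/(1 + u'v/c²)
Numerator: 0.35 + 0.59 = 0.94
Denominator: 1 + 0.2065 = 1.2065
u = 0.94/1.2065 = 0.7791c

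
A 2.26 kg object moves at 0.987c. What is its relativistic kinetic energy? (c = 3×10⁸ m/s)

γ = 1/√(1 - 0.987²) = 6.222
γ - 1 = 5.222
KE = (γ-1)mc² = 5.222 × 2.26 × (3×10⁸)² = 1.062×10¹⁸ J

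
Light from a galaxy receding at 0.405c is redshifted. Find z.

β = 0.405
(1+β)/(1-β) = 1.405/0.595 = 2.3613
√(2.3613) = 1.5367
z = 1.5367 - 1 = 0.5367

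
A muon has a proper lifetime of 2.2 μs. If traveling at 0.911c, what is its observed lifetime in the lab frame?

Proper lifetime τ₀ = 2.2 μs
γ = 1/√(1 - 0.911²) = 2.425
τ = γτ₀ = 2.425 × 2.2 μs = 5.335 μs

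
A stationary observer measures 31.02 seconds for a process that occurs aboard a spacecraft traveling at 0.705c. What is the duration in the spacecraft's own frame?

Dilated time Δt = 31.02 seconds
γ = 1/√(1 - 0.705²) = 1.410
Δt₀ = Δt/γ = 31.02/1.410 = 22.00 seconds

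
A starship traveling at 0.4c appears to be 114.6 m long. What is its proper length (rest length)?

Contracted length L = 114.6 m
γ = 1/√(1 - 0.4²) = 1.091
L₀ = γL = 1.091 × 114.6 = 125.0 m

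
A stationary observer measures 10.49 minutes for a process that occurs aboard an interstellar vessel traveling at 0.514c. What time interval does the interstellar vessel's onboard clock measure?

Dilated time Δt = 10.49 minutes
γ = 1/√(1 - 0.514²) = 1.1658
Δt₀ = Δt/γ = 10.49/1.1658 = 8.998 minutes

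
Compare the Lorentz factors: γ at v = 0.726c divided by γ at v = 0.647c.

γ₁ = 1/√(1 - 0.726²) = 1.454
γ₂ = 1/√(1 - 0.647²) = 1.311
γ₁/γ₂ = 1.454/1.311 = 1.109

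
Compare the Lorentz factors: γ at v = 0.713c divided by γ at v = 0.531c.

γ₁ = 1/√(1 - 0.713²) = 1.4262
γ₂ = 1/√(1 - 0.531²) = 1.1801
γ₁/γ₂ = 1.4262/1.1801 = 1.209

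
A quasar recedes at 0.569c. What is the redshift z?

β = 0.569
(1+β)/(1-β) = 1.569/0.431 = 3.640
√(3.640) = 1.908
z = 1.908 - 1 = 0.9080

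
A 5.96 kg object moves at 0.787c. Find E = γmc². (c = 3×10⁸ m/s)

γ = 1/√(1 - 0.787²) = 1.62087
mc² = 5.96 × (3×10⁸)² = 5.364×10¹⁷ J
E = γmc² = 1.62087 × 5.364×10¹⁷ = 8.694×10¹⁷ J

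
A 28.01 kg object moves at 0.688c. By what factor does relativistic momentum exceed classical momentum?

p_rel = γmv, p_class = mv
Ratio = γ = 1/√(1 - 0.688²) = 1.378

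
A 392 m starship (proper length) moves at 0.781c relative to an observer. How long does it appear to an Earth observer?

Proper length L₀ = 392 m
γ = 1/√(1 - 0.781²) = 1.601
L = L₀/γ = 392/1.601 = 244.8 m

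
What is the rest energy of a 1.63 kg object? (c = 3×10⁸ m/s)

c² = (3×10⁸)² = 9.000×10¹⁶ m²/s²
E₀ = mc² = 1.63 × 9.000×10¹⁶ = 1.467×10¹⁷ J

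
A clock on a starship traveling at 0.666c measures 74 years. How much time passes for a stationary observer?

Proper time Δt₀ = 74 years
γ = 1/√(1 - 0.666²) = 1.3406
Δt = γΔt₀ = 1.3406 × 74 = 99.20 years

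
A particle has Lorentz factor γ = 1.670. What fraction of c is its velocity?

From γ = 1/√(1 - v²/c²):
1/γ² = 1/1.670² = 0.3586
v²/c² = 1 - 0.3586 = 0.6414
v/c = √(0.6414) = 0.8009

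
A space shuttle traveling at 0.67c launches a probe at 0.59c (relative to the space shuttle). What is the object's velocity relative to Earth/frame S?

u = (u' + v)/(1 + u'v/c²)
Numerator: 0.59 + 0.67 = 1.26
Denominator: 1 + 0.3953 = 1.3953
u = 1.26/1.3953 = 0.9030c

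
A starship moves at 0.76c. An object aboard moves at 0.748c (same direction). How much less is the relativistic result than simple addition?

Classical: u' + v = 0.748 + 0.76 = 1.508c
Relativistic: u = (0.748 + 0.76)/(1 + 0.56848) = 1.508/1.56848 = 0.9614c
Difference: 1.508 - 0.9614 = 0.5466c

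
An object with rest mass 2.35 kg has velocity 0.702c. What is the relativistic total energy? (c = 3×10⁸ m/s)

γ = 1/√(1 - 0.702²) = 1.4041
mc² = 2.35 × (3×10⁸)² = 2.115×10¹⁷ J
E = γmc² = 1.4041 × 2.115×10¹⁷ = 2.970×10¹⁷ J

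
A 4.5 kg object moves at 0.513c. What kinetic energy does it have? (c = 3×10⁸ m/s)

γ = 1/√(1 - 0.513²) = 1.16497
γ - 1 = 0.16497
KE = (γ-1)mc² = 0.16497 × 4.5 × (3×10⁸)² = 6.681×10¹⁶ J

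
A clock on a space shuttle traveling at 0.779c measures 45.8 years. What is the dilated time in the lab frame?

Proper time Δt₀ = 45.8 years
γ = 1/√(1 - 0.779²) = 1.5948
Δt = γΔt₀ = 1.5948 × 45.8 = 73.04 years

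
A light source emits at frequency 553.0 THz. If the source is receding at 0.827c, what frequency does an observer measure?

β = v/c = 0.827
(1-β)/(1+β) = 0.173/1.827 = 0.09469
Doppler factor = √(0.09469) = 0.3077
f_obs = 553.0 × 0.3077 = 170.2 THz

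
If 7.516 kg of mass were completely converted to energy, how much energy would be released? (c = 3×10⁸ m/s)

Using E = mc²:
c² = (3×10⁸)² = 9×10¹⁶ m²/s²
E = 7.516 × 9×10¹⁶ = 6.764×10¹⁷ J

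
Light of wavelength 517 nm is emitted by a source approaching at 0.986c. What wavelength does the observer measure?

β = 0.986
Wavelength Doppler factor = √(0.014/1.986) = √(0.007049) = 0.08396
λ_obs = 517 × 0.08396 = 43.41 nm (blueshift)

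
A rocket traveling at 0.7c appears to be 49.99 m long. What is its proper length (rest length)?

Contracted length L = 49.99 m
γ = 1/√(1 - 0.7²) = 1.4003
L₀ = γL = 1.4003 × 49.99 = 70.00 m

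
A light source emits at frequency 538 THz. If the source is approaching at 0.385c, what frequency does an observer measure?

β = v/c = 0.385
(1+β)/(1-β) = 1.385/0.615 = 2.252
Doppler factor = √(2.252) = 1.5007
f_obs = 538 × 1.5007 = 807.4 THz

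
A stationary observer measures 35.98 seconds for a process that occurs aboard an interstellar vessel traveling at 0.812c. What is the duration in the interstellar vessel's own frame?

Dilated time Δt = 35.98 seconds
γ = 1/√(1 - 0.812²) = 1.713
Δt₀ = Δt/γ = 35.98/1.713 = 21.00 seconds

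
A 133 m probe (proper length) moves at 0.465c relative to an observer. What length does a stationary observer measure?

Proper length L₀ = 133 m
γ = 1/√(1 - 0.465²) = 1.130
L = L₀/γ = 133/1.130 = 117.7 m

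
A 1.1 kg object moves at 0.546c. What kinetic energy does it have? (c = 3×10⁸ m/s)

γ = 1/√(1 - 0.546²) = 1.1936
γ - 1 = 0.1936
KE = (γ-1)mc² = 0.1936 × 1.1 × (3×10⁸)² = 1.917×10¹⁶ J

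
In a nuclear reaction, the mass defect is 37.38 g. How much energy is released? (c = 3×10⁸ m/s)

Convert mass defect: Δm = 37.38 g = 0.03738 kg
E = Δm·c² = 0.03738 × (3×10⁸)²
= 0.03738 × 9×10¹⁶ = 3.364×10¹⁵ J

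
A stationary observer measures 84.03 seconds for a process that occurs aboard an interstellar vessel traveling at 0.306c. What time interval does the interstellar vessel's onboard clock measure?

Dilated time Δt = 84.03 seconds
γ = 1/√(1 - 0.306²) = 1.0504
Δt₀ = Δt/γ = 84.03/1.0504 = 80.00 seconds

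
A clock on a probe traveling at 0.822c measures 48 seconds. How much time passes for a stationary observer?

Proper time Δt₀ = 48 seconds
γ = 1/√(1 - 0.822²) = 1.756
Δt = γΔt₀ = 1.756 × 48 = 84.29 seconds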